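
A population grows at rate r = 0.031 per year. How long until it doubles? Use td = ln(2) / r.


td = ln(2) / 0.031 = 0.693147 / 0.031 = 22.3596 ≈ 22.4 years

22.4 years


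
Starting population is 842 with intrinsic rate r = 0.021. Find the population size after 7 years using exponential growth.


r*t = 0.021 * 7 = 0.147
exp(0.147) = 1.15835
N = 842 * 1.15835 = 975.331 ≈ 975

975


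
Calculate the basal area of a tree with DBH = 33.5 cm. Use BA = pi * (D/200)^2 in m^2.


D/200 = 33.5/200 = 0.1675 m
(D/200)^2 = 0.1675^2 = 0.02805625
BA = 3.141593 * 0.02805625 = 0.0881413 ≈ 0.0881 m^2

0.0881 m^2


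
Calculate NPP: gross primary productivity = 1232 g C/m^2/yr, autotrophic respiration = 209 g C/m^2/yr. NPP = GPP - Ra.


NPP = GPP - Ra = 1232 - 209 = 1023 g C/m^2/yr

1023 g C/m^2/yr


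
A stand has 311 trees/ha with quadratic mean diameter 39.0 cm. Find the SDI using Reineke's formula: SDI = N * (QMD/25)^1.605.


QMD/25 = 39.0/25 = 1.56
(1.56)^1.605 = exp(1.605 * ln(1.56)) = exp(1.605 * 0.444686) = exp(0.713721) = 2.04157
SDI = 311 * 2.04157 = 634.928 ≈ 635

635


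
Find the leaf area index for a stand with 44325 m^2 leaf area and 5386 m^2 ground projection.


LAI = 44325 / 5386 = 8.2297 ≈ 8.23

8.23


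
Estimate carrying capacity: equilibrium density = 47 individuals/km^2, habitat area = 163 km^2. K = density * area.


K = 47 * 163 = 7661 individuals

7661 individuals


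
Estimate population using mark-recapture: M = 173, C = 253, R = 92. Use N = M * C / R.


N = M * C / R = 173 * 253 / 92 = 43769 / 92 = 475.75 ≈ 476

476 individuals


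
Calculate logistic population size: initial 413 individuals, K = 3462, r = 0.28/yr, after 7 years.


(K - N0)/N0 = (3462 - 413)/413 = 3049/413 = 7.38257
r*t = 0.28 * 7 = 1.96; exp(-1.96) = 0.140858
7.38257 * 0.140858 = 1.03989
1 + 1.03989 = 2.03989
N = 3462 / 2.03989 = 1697.15 ≈ 1697

1697


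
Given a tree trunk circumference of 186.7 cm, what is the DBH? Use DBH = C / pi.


DBH = C / pi = 186.7 / 3.141593 = 59.4284 ≈ 59.43 cm

59.43 cm


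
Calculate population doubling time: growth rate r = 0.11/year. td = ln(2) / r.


td = ln(2) / 0.11 = 0.693147 / 0.11 = 6.30134 ≈ 6.3 years

6.3 years


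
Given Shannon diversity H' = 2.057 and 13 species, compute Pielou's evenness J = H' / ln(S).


ln(13) = 2.56495
J = H' / ln(S) = 2.057 / 2.56495 = 0.801965 ≈ 0.8020

0.8020


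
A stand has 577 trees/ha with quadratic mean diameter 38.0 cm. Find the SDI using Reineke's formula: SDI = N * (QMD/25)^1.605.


QMD/25 = 38.0/25 = 1.52
(1.52)^1.605 = exp(1.605 * ln(1.52)) = exp(1.605 * 0.418710) = exp(0.672030) = 1.95821
SDI = 577 * 1.95821 = 1129.89 ≈ 1130

1130


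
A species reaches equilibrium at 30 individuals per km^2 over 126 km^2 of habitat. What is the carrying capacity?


K = 30 * 126 = 3780 individuals

3780 individuals


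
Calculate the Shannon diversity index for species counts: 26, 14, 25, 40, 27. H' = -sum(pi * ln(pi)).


Total N = 26 + 14 + 25 + 40 + 27 = 132
Per-species terms:
  p = 26/132 = 0.196970; ln(p) = -1.624704; p*ln(p) = 0.196970 * (-1.624704) = -0.320018
  p = 14/132 = 0.106061; ln(p) = -2.243741; p*ln(p) = 0.106061 * (-2.243741) = -0.237973
  p = 25/132 = 0.189394; ln(p) = -1.663926; p*ln(p) = 0.189394 * (-1.663926) = -0.315138
  p = 40/132 = 0.303030; ln(p) = -1.193923; p*ln(p) = 0.303030 * (-1.193923) = -0.361794
  p = 27/132 = 0.204545; ln(p) = -1.586967; p*ln(p) = 0.204545 * (-1.586967) = -0.324606
sum(p*ln(p)) = (-0.320018) + (-0.237973) + (-0.315138) + (-0.361794) + (-0.324606) = -1.559529
H' = -(-1.559529) = 1.559529 ≈ 1.5595

1.5595


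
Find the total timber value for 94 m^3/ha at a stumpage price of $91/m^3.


Value = 94 * 91 = $8554/ha

$8554/ha


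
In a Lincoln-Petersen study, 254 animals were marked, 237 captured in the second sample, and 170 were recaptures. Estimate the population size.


N = M * C / R = 254 * 237 / 170 = 60198 / 170 = 354.11 ≈ 354

354 individuals


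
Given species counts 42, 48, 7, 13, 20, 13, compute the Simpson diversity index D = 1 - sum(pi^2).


Total N = 42 + 48 + 7 + 13 + 20 + 13 = 143
Per-species terms:
  p = 42/143 = 0.293706; p^2 = 0.293706^2 = 0.086263
  p = 48/143 = 0.335664; p^2 = 0.335664^2 = 0.112670
  p = 7/143 = 0.048951; p^2 = 0.048951^2 = 0.002396
  p = 13/143 = 0.090909; p^2 = 0.090909^2 = 0.008264
  p = 20/143 = 0.139860; p^2 = 0.139860^2 = 0.019561
  p = 13/143 = 0.090909; p^2 = 0.090909^2 = 0.008264
sum(p^2) = 0.086263 + 0.112670 + 0.002396 + 0.008264 + 0.019561 + 0.008264 = 0.237418
D = 1 - 0.237418 = 0.762582 ≈ 0.7626

0.7626


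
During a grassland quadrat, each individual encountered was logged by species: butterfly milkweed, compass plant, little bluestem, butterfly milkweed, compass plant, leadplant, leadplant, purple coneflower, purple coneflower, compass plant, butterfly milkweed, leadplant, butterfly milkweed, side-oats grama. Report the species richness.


Total individuals logged = 14
Distinct species (count of individuals): butterfly milkweed (4), compass plant (3), little bluestem (1), leadplant (3), purple coneflower (2), side-oats grama (1)
Species richness = number of distinct species = 6

6


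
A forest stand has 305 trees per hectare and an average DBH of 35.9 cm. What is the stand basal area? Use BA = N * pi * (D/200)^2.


(D/200)^2 = (35.9/200)^2 = 0.1795^2 = 0.03222025
Individual BA = 3.141593 * 0.03222025 = 0.101223 m^2
Stand BA = 305 * 0.101223 = 30.8730 ≈ 30.87 m^2/ha

30.87 m^2/ha


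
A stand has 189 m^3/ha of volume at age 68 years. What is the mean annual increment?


MAI = 189 / 68 = 2.7794 ≈ 2.78 m^3/ha/yr

2.78 m^3/ha/yr


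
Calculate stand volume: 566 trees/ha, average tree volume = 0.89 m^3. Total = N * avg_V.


V_stand = 566 * 0.89 = 503.74 ≈ 503.7 m^3/ha

503.7 m^3/ha


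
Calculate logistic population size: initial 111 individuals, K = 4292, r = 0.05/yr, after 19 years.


(K - N0)/N0 = (4292 - 111)/111 = 4181/111 = 37.6667
r*t = 0.05 * 19 = 0.95; exp(-0.95) = 0.386741
37.6667 * 0.386741 = 14.5673
1 + 14.5673 = 15.5673
N = 4292 / 15.5673 = 275.706 ≈ 276

276


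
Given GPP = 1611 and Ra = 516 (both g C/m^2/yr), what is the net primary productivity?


NPP = GPP - Ra = 1611 - 516 = 1095 g C/m^2/yr

1095 g C/m^2/yr


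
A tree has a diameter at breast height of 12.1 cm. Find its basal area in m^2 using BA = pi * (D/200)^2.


D/200 = 12.1/200 = 0.0605 m
(D/200)^2 = 0.0605^2 = 0.00366025
BA = 3.141593 * 0.00366025 = 0.0114990 ≈ 0.0115 m^2

0.0115 m^2


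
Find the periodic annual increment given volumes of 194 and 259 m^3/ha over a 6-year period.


PAI = (V2 - V1) / period = (259 - 194) / 6 = 65 / 6 = 10.8333 ≈ 10.83 m^3/ha/yr

10.83 m^3/ha/yr


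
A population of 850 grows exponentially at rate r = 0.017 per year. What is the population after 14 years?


r*t = 0.017 * 14 = 0.238
exp(0.238) = 1.26871
N = 850 * 1.26871 = 1078.40 ≈ 1078

1078


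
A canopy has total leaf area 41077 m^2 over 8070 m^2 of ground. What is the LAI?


LAI = 41077 / 8070 = 5.0901 ≈ 5.09

5.09


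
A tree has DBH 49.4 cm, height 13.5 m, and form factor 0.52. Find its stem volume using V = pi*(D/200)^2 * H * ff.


(D/200)^2 = (49.4/200)^2 = 0.247^2 = 0.061009
BA = 3.141593 * 0.061009 = 0.191665 m^2
V = 0.191665 * 13.5 * 0.52 = 1.34549 ≈ 1.345 m^3

1.345 m^3


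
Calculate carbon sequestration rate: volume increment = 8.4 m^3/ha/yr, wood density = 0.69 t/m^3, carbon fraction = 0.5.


C = 8.4 * 0.69 * 0.5 = 2.898 ≈ 2.90 t C/ha/yr

2.90 t C/ha/yr


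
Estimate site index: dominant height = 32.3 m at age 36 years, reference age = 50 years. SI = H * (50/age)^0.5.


50/36 = 1.38889
(1.38889)^0.5 = 1.17851
SI = 32.3 * 1.17851 = 38.0659 ≈ 38.1 m

38.1 m


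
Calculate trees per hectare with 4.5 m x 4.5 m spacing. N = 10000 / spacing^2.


N = 10000 / 4.5^2 = 10000 / 20.25 = 493.827 ≈ 494 trees/ha

494 trees/ha


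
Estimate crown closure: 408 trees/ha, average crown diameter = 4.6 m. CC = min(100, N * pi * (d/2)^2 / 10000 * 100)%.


(d/2)^2 = (4.6/2)^2 = 2.3^2 = 5.29
Crown area = 3.141593 * 5.29 = 16.6190 m^2
N * area / 10000 * 100 = 408 * 16.6190 / 10000 * 100 = 67.8055
CC = min(100, 67.8055) = 67.8055 ≈ 67.8%

67.8%


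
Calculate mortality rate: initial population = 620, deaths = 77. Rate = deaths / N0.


Mortality rate = 77 / 620 = 0.124194 ≈ 0.1242

0.1242


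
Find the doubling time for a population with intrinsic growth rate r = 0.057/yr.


td = ln(2) / 0.057 = 0.693147 / 0.057 = 12.1605 ≈ 12.2 years

12.2 years


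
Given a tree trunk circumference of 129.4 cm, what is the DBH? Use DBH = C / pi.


DBH = C / pi = 129.4 / 3.141593 = 41.1893 ≈ 41.19 cm

41.19 cm


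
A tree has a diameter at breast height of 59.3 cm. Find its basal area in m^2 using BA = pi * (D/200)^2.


D/200 = 59.3/200 = 0.2965 m
(D/200)^2 = 0.2965^2 = 0.08791225
BA = 3.141593 * 0.08791225 = 0.276185 ≈ 0.2762 m^2

0.2762 m^2


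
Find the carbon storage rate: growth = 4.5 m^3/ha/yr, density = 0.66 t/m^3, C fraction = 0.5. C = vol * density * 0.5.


C = 4.5 * 0.66 * 0.5 = 1.485 ≈ 1.49 t C/ha/yr

1.49 t C/ha/yr


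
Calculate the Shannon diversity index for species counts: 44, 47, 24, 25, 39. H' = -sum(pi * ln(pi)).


Total N = 44 + 47 + 24 + 25 + 39 = 179
Per-species terms:
  p = 44/179 = 0.245810; ln(p) = -1.403196; p*ln(p) = 0.245810 * (-1.403196) = -0.344920
  p = 47/179 = 0.262570; ln(p) = -1.337238; p*ln(p) = 0.262570 * (-1.337238) = -0.351119
  p = 24/179 = 0.134078; ln(p) = -2.009334; p*ln(p) = 0.134078 * (-2.009334) = -0.269407
  p = 25/179 = 0.139665; ln(p) = -1.968509; p*ln(p) = 0.139665 * (-1.968509) = -0.274932
  p = 39/179 = 0.217877; ln(p) = -1.523825; p*ln(p) = 0.217877 * (-1.523825) = -0.332006
sum(p*ln(p)) = (-0.344920) + (-0.351119) + (-0.269407) + (-0.274932) + (-0.332006) = -1.572384
H' = -(-1.572384) = 1.572384 ≈ 1.5724

1.5724


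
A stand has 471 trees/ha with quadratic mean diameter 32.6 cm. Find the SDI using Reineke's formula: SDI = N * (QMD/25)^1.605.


QMD/25 = 32.6/25 = 1.304
(1.304)^1.605 = exp(1.605 * ln(1.304)) = exp(1.605 * 0.265436) = exp(0.426025) = 1.53116
SDI = 471 * 1.53116 = 721.176 ≈ 721

721


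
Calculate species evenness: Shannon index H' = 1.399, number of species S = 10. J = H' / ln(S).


ln(10) = 2.30259
J = H' / ln(S) = 1.399 / 2.30259 = 0.607577 ≈ 0.6076

0.6076


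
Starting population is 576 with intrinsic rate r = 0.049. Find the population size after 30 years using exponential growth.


r*t = 0.049 * 30 = 1.47
exp(1.47) = 4.34924
N = 576 * 4.34924 = 2505.16 ≈ 2505

2505


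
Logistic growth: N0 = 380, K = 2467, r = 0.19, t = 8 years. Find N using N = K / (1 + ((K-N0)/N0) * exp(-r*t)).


(K - N0)/N0 = (2467 - 380)/380 = 2087/380 = 5.49211
r*t = 0.19 * 8 = 1.52; exp(-1.52) = 0.218712
5.49211 * 0.218712 = 1.20119
1 + 1.20119 = 2.20119
N = 2467 / 2.20119 = 1120.76 ≈ 1121

1121


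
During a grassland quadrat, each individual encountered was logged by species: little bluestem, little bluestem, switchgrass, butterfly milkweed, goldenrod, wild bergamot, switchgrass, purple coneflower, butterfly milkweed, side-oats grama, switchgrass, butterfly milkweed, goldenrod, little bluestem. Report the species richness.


Total individuals logged = 14
Distinct species (count of individuals): little bluestem (3), switchgrass (3), butterfly milkweed (3), goldenrod (2), wild bergamot (1), purple coneflower (1), side-oats grama (1)
Species richness = number of distinct species = 7

7


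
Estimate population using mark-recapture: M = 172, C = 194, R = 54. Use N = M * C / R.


N = M * C / R = 172 * 194 / 54 = 33368 / 54 = 617.93 ≈ 618

618 individuals


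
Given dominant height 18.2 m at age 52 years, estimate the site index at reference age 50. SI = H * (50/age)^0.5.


50/52 = 0.961538
(0.961538)^0.5 = 0.980580
SI = 18.2 * 0.980580 = 17.8466 ≈ 17.8 m

17.8 m


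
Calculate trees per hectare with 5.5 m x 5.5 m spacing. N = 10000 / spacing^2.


N = 10000 / 5.5^2 = 10000 / 30.25 = 330.579 ≈ 331 trees/ha

331 trees/ha


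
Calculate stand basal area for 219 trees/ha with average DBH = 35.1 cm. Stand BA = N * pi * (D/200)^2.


(D/200)^2 = (35.1/200)^2 = 0.1755^2 = 0.03080025
Individual BA = 3.141593 * 0.03080025 = 0.0967618 m^2
Stand BA = 219 * 0.0967618 = 21.1908 ≈ 21.19 m^2/ha

21.19 m^2/ha


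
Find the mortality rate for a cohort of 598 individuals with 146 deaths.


Mortality rate = 146 / 598 = 0.244147 ≈ 0.2441

0.2441


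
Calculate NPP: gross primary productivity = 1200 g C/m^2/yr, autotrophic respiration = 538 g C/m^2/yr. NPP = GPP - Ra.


NPP = GPP - Ra = 1200 - 538 = 662 g C/m^2/yr

662 g C/m^2/yr


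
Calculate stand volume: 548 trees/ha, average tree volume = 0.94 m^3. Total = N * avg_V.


V_stand = 548 * 0.94 = 515.12 ≈ 515.1 m^3/ha

515.1 m^3/ha


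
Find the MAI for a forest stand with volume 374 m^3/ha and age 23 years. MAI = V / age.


MAI = 374 / 23 = 16.2609 ≈ 16.26 m^3/ha/yr

16.26 m^3/ha/yr


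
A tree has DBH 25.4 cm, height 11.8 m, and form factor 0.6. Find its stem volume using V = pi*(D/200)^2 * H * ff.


(D/200)^2 = (25.4/200)^2 = 0.127^2 = 0.016129
BA = 3.141593 * 0.016129 = 0.0506708 m^2
V = 0.0506708 * 11.8 * 0.6 = 0.358749 ≈ 0.359 m^3

0.359 m^3


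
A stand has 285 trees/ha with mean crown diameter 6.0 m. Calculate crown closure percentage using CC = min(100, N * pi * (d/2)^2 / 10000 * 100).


(d/2)^2 = (6.0/2)^2 = 3^2 = 9
Crown area = 3.141593 * 9 = 28.2743 m^2
N * area / 10000 * 100 = 285 * 28.2743 / 10000 * 100 = 80.5818
CC = min(100, 80.5818) = 80.5818 ≈ 80.6%

80.6%


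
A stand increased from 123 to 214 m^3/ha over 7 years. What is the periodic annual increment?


PAI = (V2 - V1) / period = (214 - 123) / 7 = 91 / 7 = 13.00 m^3/ha/yr

13.00 m^3/ha/yr


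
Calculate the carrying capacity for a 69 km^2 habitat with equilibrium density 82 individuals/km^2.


K = 82 * 69 = 5658 individuals

5658 individuals


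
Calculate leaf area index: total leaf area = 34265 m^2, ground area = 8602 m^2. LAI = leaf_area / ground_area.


LAI = 34265 / 8602 = 3.9834 ≈ 3.98

3.98


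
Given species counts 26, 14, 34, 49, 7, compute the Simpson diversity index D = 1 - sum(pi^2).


Total N = 26 + 14 + 34 + 49 + 7 = 130
Per-species terms:
  p = 26/130 = 0.200000; p^2 = 0.200000^2 = 0.040000
  p = 14/130 = 0.107692; p^2 = 0.107692^2 = 0.011598
  p = 34/130 = 0.261538; p^2 = 0.261538^2 = 0.068402
  p = 49/130 = 0.376923; p^2 = 0.376923^2 = 0.142071
  p = 7/130 = 0.053846; p^2 = 0.053846^2 = 0.002899
sum(p^2) = 0.040000 + 0.011598 + 0.068402 + 0.142071 + 0.002899 = 0.264970
D = 1 - 0.264970 = 0.735030 ≈ 0.7350

0.7350


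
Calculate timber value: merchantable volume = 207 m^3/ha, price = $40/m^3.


Value = 207 * 40 = $8280/ha

$8280/ha


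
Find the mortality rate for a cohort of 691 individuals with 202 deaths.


Mortality rate = 202 / 691 = 0.292330 ≈ 0.2923

0.2923


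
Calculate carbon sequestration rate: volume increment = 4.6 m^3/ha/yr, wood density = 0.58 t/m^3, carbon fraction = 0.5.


C = 4.6 * 0.58 * 0.5 = 1.334 ≈ 1.33 t C/ha/yr

1.33 t C/ha/yr


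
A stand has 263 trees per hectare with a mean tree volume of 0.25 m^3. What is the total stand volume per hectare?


V_stand = 263 * 0.25 = 65.75 ≈ 65.8 m^3/ha

65.8 m^3/ha


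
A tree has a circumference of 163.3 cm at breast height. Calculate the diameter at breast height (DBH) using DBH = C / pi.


DBH = C / pi = 163.3 / 3.141593 = 51.9800 ≈ 51.98 cm

51.98 cm


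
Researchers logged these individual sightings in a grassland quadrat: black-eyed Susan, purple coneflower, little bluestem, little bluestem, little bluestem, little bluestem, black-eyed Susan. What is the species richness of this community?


Total individuals logged = 7
Distinct species (count of individuals): black-eyed Susan (2), purple coneflower (1), little bluestem (4)
Species richness = number of distinct species = 3

3


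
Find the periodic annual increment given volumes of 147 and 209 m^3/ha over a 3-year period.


PAI = (V2 - V1) / period = (209 - 147) / 3 = 62 / 3 = 20.6667 ≈ 20.67 m^3/ha/yr

20.67 m^3/ha/yr


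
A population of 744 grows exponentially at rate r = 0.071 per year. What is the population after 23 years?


r*t = 0.071 * 23 = 1.633
exp(1.633) = 5.11921
N = 744 * 5.11921 = 3808.69 ≈ 3809

3809


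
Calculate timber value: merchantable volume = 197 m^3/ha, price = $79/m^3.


Value = 197 * 79 = $15563/ha

$15563/ha


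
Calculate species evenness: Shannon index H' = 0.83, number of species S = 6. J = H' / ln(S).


ln(6) = 1.79176
J = H' / ln(S) = 0.83 / 1.79176 = 0.463232 ≈ 0.4632

0.4632


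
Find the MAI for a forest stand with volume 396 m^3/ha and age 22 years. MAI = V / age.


MAI = 396 / 22 = 18.00 m^3/ha/yr

18.00 m^3/ha/yr


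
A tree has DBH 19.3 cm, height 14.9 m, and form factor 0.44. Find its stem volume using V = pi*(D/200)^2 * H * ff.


(D/200)^2 = (19.3/200)^2 = 0.0965^2 = 0.00931225
BA = 3.141593 * 0.00931225 = 0.0292553 m^2
V = 0.0292553 * 14.9 * 0.44 = 0.191798 ≈ 0.192 m^3

0.192 m^3


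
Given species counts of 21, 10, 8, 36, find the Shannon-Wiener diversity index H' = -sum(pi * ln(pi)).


Total N = 21 + 10 + 8 + 36 = 75
Per-species terms:
  p = 21/75 = 0.280000; ln(p) = -1.272966; p*ln(p) = 0.280000 * (-1.272966) = -0.356430
  p = 10/75 = 0.133333; ln(p) = -2.014906; p*ln(p) = 0.133333 * (-2.014906) = -0.268653
  p = 8/75 = 0.106667; ln(p) = -2.238043; p*ln(p) = 0.106667 * (-2.238043) = -0.238725
  p = 36/75 = 0.480000; ln(p) = -0.733969; p*ln(p) = 0.480000 * (-0.733969) = -0.352305
sum(p*ln(p)) = (-0.356430) + (-0.268653) + (-0.238725) + (-0.352305) = -1.216113
H' = -(-1.216113) = 1.216113 ≈ 1.2161

1.2161


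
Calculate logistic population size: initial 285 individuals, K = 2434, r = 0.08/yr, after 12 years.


(K - N0)/N0 = (2434 - 285)/285 = 2149/285 = 7.54035
r*t = 0.08 * 12 = 0.96; exp(-0.96) = 0.382893
7.54035 * 0.382893 = 2.88715
1 + 2.88715 = 3.88715
N = 2434 / 3.88715 = 626.166 ≈ 626

626


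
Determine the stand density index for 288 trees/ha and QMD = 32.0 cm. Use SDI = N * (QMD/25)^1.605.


QMD/25 = 32.0/25 = 1.28
(1.28)^1.605 = exp(1.605 * ln(1.28)) = exp(1.605 * 0.246860) = exp(0.396210) = 1.48618
SDI = 288 * 1.48618 = 428.020 ≈ 428

428


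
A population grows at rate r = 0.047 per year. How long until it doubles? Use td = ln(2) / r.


td = ln(2) / 0.047 = 0.693147 / 0.047 = 14.7478 ≈ 14.7 years

14.7 years


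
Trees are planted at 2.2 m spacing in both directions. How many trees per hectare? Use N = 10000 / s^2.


N = 10000 / 2.2^2 = 10000 / 4.84 = 2066.12 ≈ 2066 trees/ha

2066 trees/ha


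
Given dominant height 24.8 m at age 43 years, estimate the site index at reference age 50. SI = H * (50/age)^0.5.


50/43 = 1.16279
(1.16279)^0.5 = 1.07833
SI = 24.8 * 1.07833 = 26.7426 ≈ 26.7 m

26.7 m


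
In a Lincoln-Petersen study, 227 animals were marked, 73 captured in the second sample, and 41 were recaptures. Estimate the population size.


N = M * C / R = 227 * 73 / 41 = 16571 / 41 = 404.17 ≈ 404

404 individuals


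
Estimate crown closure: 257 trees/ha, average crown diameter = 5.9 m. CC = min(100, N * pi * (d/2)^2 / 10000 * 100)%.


(d/2)^2 = (5.9/2)^2 = 2.95^2 = 8.7025
Crown area = 3.141593 * 8.7025 = 27.3397 m^2
N * area / 10000 * 100 = 257 * 27.3397 / 10000 * 100 = 70.2630
CC = min(100, 70.2630) = 70.2630 ≈ 70.3%

70.3%


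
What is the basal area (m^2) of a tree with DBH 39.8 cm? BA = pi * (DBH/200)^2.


D/200 = 39.8/200 = 0.199 m
(D/200)^2 = 0.199^2 = 0.039601
BA = 3.141593 * 0.039601 = 0.124410 ≈ 0.1244 m^2

0.1244 m^2


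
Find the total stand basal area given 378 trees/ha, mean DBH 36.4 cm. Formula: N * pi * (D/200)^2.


(D/200)^2 = (36.4/200)^2 = 0.182^2 = 0.033124
Individual BA = 3.141593 * 0.033124 = 0.104062 m^2
Stand BA = 378 * 0.104062 = 39.3354 ≈ 39.34 m^2/ha

39.34 m^2/ha


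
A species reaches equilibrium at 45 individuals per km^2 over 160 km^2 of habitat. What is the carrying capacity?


K = 45 * 160 = 7200 individuals

7200 individuals


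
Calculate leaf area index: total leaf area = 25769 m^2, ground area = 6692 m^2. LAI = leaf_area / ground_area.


LAI = 25769 / 6692 = 3.8507 ≈ 3.85

3.85


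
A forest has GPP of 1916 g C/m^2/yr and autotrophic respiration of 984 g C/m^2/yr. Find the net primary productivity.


NPP = GPP - Ra = 1916 - 984 = 932 g C/m^2/yr

932 g C/m^2/yr


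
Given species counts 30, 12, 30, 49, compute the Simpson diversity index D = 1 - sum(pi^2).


Total N = 30 + 12 + 30 + 49 = 121
Per-species terms:
  p = 30/121 = 0.247934; p^2 = 0.247934^2 = 0.061471
  p = 12/121 = 0.099174; p^2 = 0.099174^2 = 0.009835
  p = 30/121 = 0.247934; p^2 = 0.247934^2 = 0.061471
  p = 49/121 = 0.404959; p^2 = 0.404959^2 = 0.163992
sum(p^2) = 0.061471 + 0.009835 + 0.061471 + 0.163992 = 0.296769
D = 1 - 0.296769 = 0.703231 ≈ 0.7032

0.7032


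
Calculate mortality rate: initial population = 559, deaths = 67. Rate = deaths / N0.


Mortality rate = 67 / 559 = 0.119857 ≈ 0.1199

0.1199


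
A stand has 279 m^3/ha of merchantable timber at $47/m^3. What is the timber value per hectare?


Value = 279 * 47 = $13113/ha

$13113/ha


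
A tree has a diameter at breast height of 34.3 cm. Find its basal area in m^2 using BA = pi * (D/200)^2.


D/200 = 34.3/200 = 0.1715 m
(D/200)^2 = 0.1715^2 = 0.02941225
BA = 3.141593 * 0.02941225 = 0.0924013 ≈ 0.0924 m^2

0.0924 m^2


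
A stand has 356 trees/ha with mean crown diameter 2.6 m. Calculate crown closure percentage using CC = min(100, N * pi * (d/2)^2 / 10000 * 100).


(d/2)^2 = (2.6/2)^2 = 1.3^2 = 1.69
Crown area = 3.141593 * 1.69 = 5.30929 m^2
N * area / 10000 * 100 = 356 * 5.30929 / 10000 * 100 = 18.9011
CC = min(100, 18.9011) = 18.9011 ≈ 18.9%

18.9%


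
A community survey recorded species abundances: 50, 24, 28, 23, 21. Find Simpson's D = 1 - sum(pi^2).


Total N = 50 + 24 + 28 + 23 + 21 = 146
Per-species terms:
  p = 50/146 = 0.342466; p^2 = 0.342466^2 = 0.117283
  p = 24/146 = 0.164384; p^2 = 0.164384^2 = 0.027022
  p = 28/146 = 0.191781; p^2 = 0.191781^2 = 0.036780
  p = 23/146 = 0.157534; p^2 = 0.157534^2 = 0.024817
  p = 21/146 = 0.143836; p^2 = 0.143836^2 = 0.020689
sum(p^2) = 0.117283 + 0.027022 + 0.036780 + 0.024817 + 0.020689 = 0.226591
D = 1 - 0.226591 = 0.773409 ≈ 0.7734

0.7734


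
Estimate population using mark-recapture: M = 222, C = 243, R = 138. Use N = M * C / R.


N = M * C / R = 222 * 243 / 138 = 53946 / 138 = 390.91 ≈ 391

391 individuals


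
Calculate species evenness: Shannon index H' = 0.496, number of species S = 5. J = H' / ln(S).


ln(5) = 1.60944
J = H' / ln(S) = 0.496 / 1.60944 = 0.308182 ≈ 0.3082

0.3082


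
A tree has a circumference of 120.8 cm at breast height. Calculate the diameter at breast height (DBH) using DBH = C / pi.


DBH = C / pi = 120.8 / 3.141593 = 38.4518 ≈ 38.45 cm

38.45 cm


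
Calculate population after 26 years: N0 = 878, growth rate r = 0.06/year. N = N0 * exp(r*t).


r*t = 0.06 * 26 = 1.56
exp(1.56) = 4.75882
N = 878 * 4.75882 = 4178.24 ≈ 4178

4178


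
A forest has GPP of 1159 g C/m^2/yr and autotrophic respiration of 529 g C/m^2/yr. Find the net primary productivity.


NPP = GPP - Ra = 1159 - 529 = 630 g C/m^2/yr

630 g C/m^2/yr


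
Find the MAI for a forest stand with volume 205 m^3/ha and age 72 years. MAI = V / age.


MAI = 205 / 72 = 2.8472 ≈ 2.85 m^3/ha/yr

2.85 m^3/ha/yr


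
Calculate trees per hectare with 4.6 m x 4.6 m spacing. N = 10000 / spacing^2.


N = 10000 / 4.6^2 = 10000 / 21.16 = 472.590 ≈ 473 trees/ha

473 trees/ha


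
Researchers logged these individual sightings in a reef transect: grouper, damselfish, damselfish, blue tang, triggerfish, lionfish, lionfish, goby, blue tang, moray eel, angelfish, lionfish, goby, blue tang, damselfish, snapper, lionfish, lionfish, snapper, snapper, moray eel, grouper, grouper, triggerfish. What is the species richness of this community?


Total individuals logged = 24
Distinct species (count of individuals): grouper (3), damselfish (3), blue tang (3), triggerfish (2), lionfish (5), goby (2), moray eel (2), angelfish (1), snapper (3)
Species richness = number of distinct species = 9

9


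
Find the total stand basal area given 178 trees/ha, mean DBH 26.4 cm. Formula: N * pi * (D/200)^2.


(D/200)^2 = (26.4/200)^2 = 0.132^2 = 0.017424
Individual BA = 3.141593 * 0.017424 = 0.0547391 m^2
Stand BA = 178 * 0.0547391 = 9.74356 ≈ 9.74 m^2/ha

9.74 m^2/ha


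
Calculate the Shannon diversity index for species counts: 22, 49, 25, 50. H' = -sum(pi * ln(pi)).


Total N = 22 + 49 + 25 + 50 = 146
Per-species terms:
  p = 22/146 = 0.150685; ln(p) = -1.892564; p*ln(p) = 0.150685 * (-1.892564) = -0.285181
  p = 49/146 = 0.335616; ln(p) = -1.091788; p*ln(p) = 0.335616 * (-1.091788) = -0.366422
  p = 25/146 = 0.171233; ln(p) = -1.764730; p*ln(p) = 0.171233 * (-1.764730) = -0.302180
  p = 50/146 = 0.342466; ln(p) = -1.071583; p*ln(p) = 0.342466 * (-1.071583) = -0.366981
sum(p*ln(p)) = (-0.285181) + (-0.366422) + (-0.302180) + (-0.366981) = -1.320764
H' = -(-1.320764) = 1.320764 ≈ 1.3208

1.3208


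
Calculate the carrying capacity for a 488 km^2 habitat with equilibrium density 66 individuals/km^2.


K = 66 * 488 = 32208 individuals

32208 individuals


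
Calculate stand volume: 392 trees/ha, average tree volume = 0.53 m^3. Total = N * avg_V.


V_stand = 392 * 0.53 = 207.76 ≈ 207.8 m^3/ha

207.8 m^3/ha


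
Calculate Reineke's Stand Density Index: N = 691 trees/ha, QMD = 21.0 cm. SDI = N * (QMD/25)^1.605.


QMD/25 = 21.0/25 = 0.84
(0.84)^1.605 = exp(1.605 * ln(0.84)) = exp(1.605 * (-0.174353)) = exp(-0.279837) = 0.755907
SDI = 691 * 0.755907 = 522.332 ≈ 522

522


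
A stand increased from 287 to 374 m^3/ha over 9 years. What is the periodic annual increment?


PAI = (V2 - V1) / period = (374 - 287) / 9 = 87 / 9 = 9.6667 ≈ 9.67 m^3/ha/yr

9.67 m^3/ha/yr


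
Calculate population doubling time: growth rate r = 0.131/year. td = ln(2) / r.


td = ln(2) / 0.131 = 0.693147 / 0.131 = 5.29120 ≈ 5.3 years

5.3 years


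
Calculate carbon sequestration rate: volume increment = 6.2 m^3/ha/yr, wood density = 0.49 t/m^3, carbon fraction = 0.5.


C = 6.2 * 0.49 * 0.5 = 1.519 ≈ 1.52 t C/ha/yr

1.52 t C/ha/yr


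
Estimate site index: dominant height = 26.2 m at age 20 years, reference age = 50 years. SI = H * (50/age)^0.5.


50/20 = 2.50000
(2.50000)^0.5 = 1.58114
SI = 26.2 * 1.58114 = 41.4259 ≈ 41.4 m

41.4 m


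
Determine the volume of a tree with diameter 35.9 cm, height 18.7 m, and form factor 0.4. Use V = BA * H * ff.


(D/200)^2 = (35.9/200)^2 = 0.1795^2 = 0.03222025
BA = 3.141593 * 0.03222025 = 0.101223 m^2
V = 0.101223 * 18.7 * 0.4 = 0.757148 ≈ 0.757 m^3

0.757 m^3


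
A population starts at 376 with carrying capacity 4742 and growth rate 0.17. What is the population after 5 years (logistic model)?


(K - N0)/N0 = (4742 - 376)/376 = 4366/376 = 11.6117
r*t = 0.17 * 5 = 0.85; exp(-0.85) = 0.427415
11.6117 * 0.427415 = 4.96301
1 + 4.96301 = 5.96301
N = 4742 / 5.96301 = 795.236 ≈ 795

795


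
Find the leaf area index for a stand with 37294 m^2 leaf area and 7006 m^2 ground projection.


LAI = 37294 / 7006 = 5.3232 ≈ 5.32

5.32


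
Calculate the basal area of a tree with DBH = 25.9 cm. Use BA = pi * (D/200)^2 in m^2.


D/200 = 25.9/200 = 0.1295 m
(D/200)^2 = 0.1295^2 = 0.01677025
BA = 3.141593 * 0.01677025 = 0.0526853 ≈ 0.0527 m^2

0.0527 m^2


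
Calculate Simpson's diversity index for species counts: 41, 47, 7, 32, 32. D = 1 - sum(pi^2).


Total N = 41 + 47 + 7 + 32 + 32 = 159
Per-species terms:
  p = 41/159 = 0.257862; p^2 = 0.257862^2 = 0.066493
  p = 47/159 = 0.295597; p^2 = 0.295597^2 = 0.087378
  p = 7/159 = 0.044025; p^2 = 0.044025^2 = 0.001938
  p = 32/159 = 0.201258; p^2 = 0.201258^2 = 0.040505
  p = 32/159 = 0.201258; p^2 = 0.201258^2 = 0.040505
sum(p^2) = 0.066493 + 0.087378 + 0.001938 + 0.040505 + 0.040505 = 0.236819
D = 1 - 0.236819 = 0.763181 ≈ 0.7632

0.7632


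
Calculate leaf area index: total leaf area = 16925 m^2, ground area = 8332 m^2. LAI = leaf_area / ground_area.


LAI = 16925 / 8332 = 2.0313 ≈ 2.03

2.03


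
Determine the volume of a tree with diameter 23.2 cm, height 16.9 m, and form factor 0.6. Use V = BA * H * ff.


(D/200)^2 = (23.2/200)^2 = 0.116^2 = 0.013456
BA = 3.141593 * 0.013456 = 0.0422733 m^2
V = 0.0422733 * 16.9 * 0.6 = 0.428651 ≈ 0.429 m^3

0.429 m^3


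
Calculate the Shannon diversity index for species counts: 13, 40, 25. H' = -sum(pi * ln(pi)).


Total N = 13 + 40 + 25 = 78
Per-species terms:
  p = 13/78 = 0.166667; ln(p) = -1.791757; p*ln(p) = 0.166667 * (-1.791757) = -0.298627
  p = 40/78 = 0.512821; ln(p) = -0.667828; p*ln(p) = 0.512821 * (-0.667828) = -0.342476
  p = 25/78 = 0.320513; ln(p) = -1.137832; p*ln(p) = 0.320513 * (-1.137832) = -0.364690
sum(p*ln(p)) = (-0.298627) + (-0.342476) + (-0.364690) = -1.005793
H' = -(-1.005793) = 1.005793 ≈ 1.0058

1.0058


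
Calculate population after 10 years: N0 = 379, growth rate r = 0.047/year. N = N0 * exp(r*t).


r*t = 0.047 * 10 = 0.47
exp(0.47) = 1.59999
N = 379 * 1.59999 = 606.396 ≈ 606

606


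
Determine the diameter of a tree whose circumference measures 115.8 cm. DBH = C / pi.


DBH = C / pi = 115.8 / 3.141593 = 36.8603 ≈ 36.86 cm

36.86 cm


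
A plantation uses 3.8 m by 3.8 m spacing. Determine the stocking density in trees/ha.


N = 10000 / 3.8^2 = 10000 / 14.44 = 692.521 ≈ 693 trees/ha

693 trees/ha


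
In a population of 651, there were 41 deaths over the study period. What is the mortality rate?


Mortality rate = 41 / 651 = 0.062980 ≈ 0.0630

0.0630


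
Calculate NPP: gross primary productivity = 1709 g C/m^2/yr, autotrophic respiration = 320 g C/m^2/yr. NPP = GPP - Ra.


NPP = GPP - Ra = 1709 - 320 = 1389 g C/m^2/yr

1389 g C/m^2/yr


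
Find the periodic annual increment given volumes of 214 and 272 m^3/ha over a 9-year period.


PAI = (V2 - V1) / period = (272 - 214) / 9 = 58 / 9 = 6.4444 ≈ 6.44 m^3/ha/yr

6.44 m^3/ha/yr


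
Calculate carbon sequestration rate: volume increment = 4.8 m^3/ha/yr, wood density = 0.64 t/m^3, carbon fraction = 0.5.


C = 4.8 * 0.64 * 0.5 = 1.536 ≈ 1.54 t C/ha/yr

1.54 t C/ha/yr


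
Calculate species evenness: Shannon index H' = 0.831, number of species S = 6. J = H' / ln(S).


ln(6) = 1.79176
J = H' / ln(S) = 0.831 / 1.79176 = 0.463790 ≈ 0.4638

0.4638


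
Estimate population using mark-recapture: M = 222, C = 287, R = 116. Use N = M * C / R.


N = M * C / R = 222 * 287 / 116 = 63714 / 116 = 549.26 ≈ 549

549 individuals


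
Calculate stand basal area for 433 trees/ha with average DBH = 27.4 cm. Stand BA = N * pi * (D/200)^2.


(D/200)^2 = (27.4/200)^2 = 0.137^2 = 0.018769
Individual BA = 3.141593 * 0.018769 = 0.0589646 m^2
Stand BA = 433 * 0.0589646 = 25.5317 ≈ 25.53 m^2/ha

25.53 m^2/ha


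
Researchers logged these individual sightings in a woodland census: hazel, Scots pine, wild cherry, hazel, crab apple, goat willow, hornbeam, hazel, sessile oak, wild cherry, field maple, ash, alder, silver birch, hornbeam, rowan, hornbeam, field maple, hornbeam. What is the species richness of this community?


Total individuals logged = 19
Distinct species (count of individuals): hazel (3), Scots pine (1), wild cherry (2), crab apple (1), goat willow (1), hornbeam (4), sessile oak (1), field maple (2), ash (1), alder (1), silver birch (1), rowan (1)
Species richness = number of distinct species = 12

12


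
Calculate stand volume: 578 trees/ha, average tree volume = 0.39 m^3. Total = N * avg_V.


V_stand = 578 * 0.39 = 225.42 ≈ 225.4 m^3/ha

225.4 m^3/ha


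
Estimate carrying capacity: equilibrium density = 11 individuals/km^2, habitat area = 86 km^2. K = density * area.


K = 11 * 86 = 946 individuals

946 individuals


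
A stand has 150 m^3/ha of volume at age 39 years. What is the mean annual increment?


MAI = 150 / 39 = 3.8462 ≈ 3.85 m^3/ha/yr

3.85 m^3/ha/yr


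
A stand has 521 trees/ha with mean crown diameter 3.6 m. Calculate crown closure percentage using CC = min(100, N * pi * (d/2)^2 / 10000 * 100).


(d/2)^2 = (3.6/2)^2 = 1.8^2 = 3.24
Crown area = 3.141593 * 3.24 = 10.1788 m^2
N * area / 10000 * 100 = 521 * 10.1788 / 10000 * 100 = 53.0315
CC = min(100, 53.0315) = 53.0315 ≈ 53.0%

53.0%


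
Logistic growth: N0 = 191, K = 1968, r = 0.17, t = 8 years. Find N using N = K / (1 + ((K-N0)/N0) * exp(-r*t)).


(K - N0)/N0 = (1968 - 191)/191 = 1777/191 = 9.30366
r*t = 0.17 * 8 = 1.36; exp(-1.36) = 0.256661
9.30366 * 0.256661 = 2.38789
1 + 2.38789 = 3.38789
N = 1968 / 3.38789 = 580.893 ≈ 581

581


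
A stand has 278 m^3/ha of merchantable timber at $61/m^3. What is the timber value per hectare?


Value = 278 * 61 = $16958/ha

$16958/ha


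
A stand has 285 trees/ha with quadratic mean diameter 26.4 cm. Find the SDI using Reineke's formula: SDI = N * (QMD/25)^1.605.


QMD/25 = 26.4/25 = 1.056
(1.056)^1.605 = exp(1.605 * ln(1.056)) = exp(1.605 * 0.0544882) = exp(0.0874536) = 1.09139
SDI = 285 * 1.09139 = 311.046 ≈ 311

311


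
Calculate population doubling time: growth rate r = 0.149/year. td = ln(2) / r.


td = ln(2) / 0.149 = 0.693147 / 0.149 = 4.65199 ≈ 4.7 years

4.7 years


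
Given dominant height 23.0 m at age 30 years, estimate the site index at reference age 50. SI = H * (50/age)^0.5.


50/30 = 1.66667
(1.66667)^0.5 = 1.29100
SI = 23.0 * 1.29100 = 29.6930 ≈ 29.7 m

29.7 m


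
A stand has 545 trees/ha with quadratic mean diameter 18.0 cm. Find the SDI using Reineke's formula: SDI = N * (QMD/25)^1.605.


QMD/25 = 18.0/25 = 0.72
(0.72)^1.605 = exp(1.605 * ln(0.72)) = exp(1.605 * (-0.328504)) = exp(-0.527249) = 0.590226
SDI = 545 * 0.590226 = 321.673 ≈ 322

322


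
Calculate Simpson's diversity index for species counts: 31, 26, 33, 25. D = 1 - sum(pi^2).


Total N = 31 + 26 + 33 + 25 = 115
Per-species terms:
  p = 31/115 = 0.269565; p^2 = 0.269565^2 = 0.072665
  p = 26/115 = 0.226087; p^2 = 0.226087^2 = 0.051115
  p = 33/115 = 0.286957; p^2 = 0.286957^2 = 0.082344
  p = 25/115 = 0.217391; p^2 = 0.217391^2 = 0.047259
sum(p^2) = 0.072665 + 0.051115 + 0.082344 + 0.047259 = 0.253383
D = 1 - 0.253383 = 0.746617 ≈ 0.7466

0.7466


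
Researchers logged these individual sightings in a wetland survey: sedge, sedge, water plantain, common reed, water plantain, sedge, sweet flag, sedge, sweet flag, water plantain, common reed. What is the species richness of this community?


Total individuals logged = 11
Distinct species (count of individuals): sedge (4), water plantain (3), common reed (2), sweet flag (2)
Species richness = number of distinct species = 4

4


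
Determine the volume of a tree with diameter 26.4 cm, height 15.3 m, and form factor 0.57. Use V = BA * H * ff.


(D/200)^2 = (26.4/200)^2 = 0.132^2 = 0.017424
BA = 3.141593 * 0.017424 = 0.0547391 m^2
V = 0.0547391 * 15.3 * 0.57 = 0.477380 ≈ 0.477 m^3

0.477 m^3


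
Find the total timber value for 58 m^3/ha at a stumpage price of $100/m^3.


Value = 58 * 100 = $5800/ha

$5800/ha


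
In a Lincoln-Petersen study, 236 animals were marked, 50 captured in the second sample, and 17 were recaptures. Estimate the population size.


N = M * C / R = 236 * 50 / 17 = 11800 / 17 = 694.12 ≈ 694

694 individuals


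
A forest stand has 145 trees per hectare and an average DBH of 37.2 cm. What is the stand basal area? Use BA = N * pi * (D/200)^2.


(D/200)^2 = (37.2/200)^2 = 0.186^2 = 0.034596
Individual BA = 3.141593 * 0.034596 = 0.108687 m^2
Stand BA = 145 * 0.108687 = 15.7596 ≈ 15.76 m^2/ha

15.76 m^2/ha


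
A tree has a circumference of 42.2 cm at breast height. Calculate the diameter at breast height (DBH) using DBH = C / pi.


DBH = C / pi = 42.2 / 3.141593 = 13.4327 ≈ 13.43 cm

13.43 cm


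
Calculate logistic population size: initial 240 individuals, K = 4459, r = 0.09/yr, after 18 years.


(K - N0)/N0 = (4459 - 240)/240 = 4219/240 = 17.5792
r*t = 0.09 * 18 = 1.62; exp(-1.62) = 0.197899
17.5792 * 0.197899 = 3.47891
1 + 3.47891 = 4.47891
N = 4459 / 4.47891 = 995.555 ≈ 996

996


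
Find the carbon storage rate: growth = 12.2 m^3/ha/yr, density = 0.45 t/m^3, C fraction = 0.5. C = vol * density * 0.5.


C = 12.2 * 0.45 * 0.5 = 2.745 ≈ 2.75 t C/ha/yr

2.75 t C/ha/yr


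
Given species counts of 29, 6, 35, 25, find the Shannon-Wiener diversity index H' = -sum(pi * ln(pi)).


Total N = 29 + 6 + 35 + 25 = 95
Per-species terms:
  p = 29/95 = 0.305263; ln(p) = -1.186582; p*ln(p) = 0.305263 * (-1.186582) = -0.362220
  p = 6/95 = 0.063158; ln(p) = -2.762116; p*ln(p) = 0.063158 * (-2.762116) = -0.174450
  p = 35/95 = 0.368421; ln(p) = -0.998529; p*ln(p) = 0.368421 * (-0.998529) = -0.367879
  p = 25/95 = 0.263158; ln(p) = -1.335001; p*ln(p) = 0.263158 * (-1.335001) = -0.351316
sum(p*ln(p)) = (-0.362220) + (-0.174450) + (-0.367879) + (-0.351316) = -1.255865
H' = -(-1.255865) = 1.255865 ≈ 1.2559

1.2559


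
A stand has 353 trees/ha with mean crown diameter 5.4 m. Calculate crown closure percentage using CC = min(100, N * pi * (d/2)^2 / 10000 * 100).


(d/2)^2 = (5.4/2)^2 = 2.7^2 = 7.29
Crown area = 3.141593 * 7.29 = 22.9022 m^2
N * area / 10000 * 100 = 353 * 22.9022 / 10000 * 100 = 80.8448
CC = min(100, 80.8448) = 80.8448 ≈ 80.8%

80.8%


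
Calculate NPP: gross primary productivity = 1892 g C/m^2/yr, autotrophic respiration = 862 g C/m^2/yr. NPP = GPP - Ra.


NPP = GPP - Ra = 1892 - 862 = 1030 g C/m^2/yr

1030 g C/m^2/yr


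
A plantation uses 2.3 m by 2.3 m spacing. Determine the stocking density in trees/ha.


N = 10000 / 2.3^2 = 10000 / 5.29 = 1890.36 ≈ 1890 trees/ha

1890 trees/ha


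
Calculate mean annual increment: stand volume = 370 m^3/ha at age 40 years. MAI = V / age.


MAI = 370 / 40 = 9.25 m^3/ha/yr

9.25 m^3/ha/yr


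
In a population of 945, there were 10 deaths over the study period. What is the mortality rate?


Mortality rate = 10 / 945 = 0.010582 ≈ 0.0106

0.0106


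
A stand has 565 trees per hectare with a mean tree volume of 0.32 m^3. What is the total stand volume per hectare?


V_stand = 565 * 0.32 = 180.8 m^3/ha

180.8 m^3/ha


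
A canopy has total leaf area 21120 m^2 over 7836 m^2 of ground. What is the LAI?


LAI = 21120 / 7836 = 2.6953 ≈ 2.70

2.70


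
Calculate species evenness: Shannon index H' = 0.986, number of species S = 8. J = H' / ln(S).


ln(8) = 2.07944
J = H' / ln(S) = 0.986 / 2.07944 = 0.474166 ≈ 0.4742

0.4742


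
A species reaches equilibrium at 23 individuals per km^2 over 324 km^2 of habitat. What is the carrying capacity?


K = 23 * 324 = 7452 individuals

7452 individuals


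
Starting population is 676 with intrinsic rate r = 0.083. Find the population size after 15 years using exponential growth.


r*t = 0.083 * 15 = 1.245
exp(1.245) = 3.47293
N = 676 * 3.47293 = 2347.70 ≈ 2348

2348


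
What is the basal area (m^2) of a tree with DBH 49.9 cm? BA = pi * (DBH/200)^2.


D/200 = 49.9/200 = 0.2495 m
(D/200)^2 = 0.2495^2 = 0.06225025
BA = 3.141593 * 0.06225025 = 0.195565 ≈ 0.1956 m^2

0.1956 m^2


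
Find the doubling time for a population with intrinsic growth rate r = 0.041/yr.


td = ln(2) / 0.041 = 0.693147 / 0.041 = 16.9060 ≈ 16.9 years

16.9 years


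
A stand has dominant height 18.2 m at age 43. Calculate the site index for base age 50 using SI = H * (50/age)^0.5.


50/43 = 1.16279
(1.16279)^0.5 = 1.07833
SI = 18.2 * 1.07833 = 19.6256 ≈ 19.6 m

19.6 m
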